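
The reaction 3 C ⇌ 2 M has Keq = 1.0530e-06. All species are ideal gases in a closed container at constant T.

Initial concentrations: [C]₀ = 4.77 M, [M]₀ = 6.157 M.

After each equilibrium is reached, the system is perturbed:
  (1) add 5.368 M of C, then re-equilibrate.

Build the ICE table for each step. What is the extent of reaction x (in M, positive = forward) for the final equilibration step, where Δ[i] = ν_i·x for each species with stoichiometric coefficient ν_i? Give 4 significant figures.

Q₀ = 0.3493 vs Keq = 1.0530e-06 ⇒ Q>K, reverse
Step 1:
                    C           M
  Initial        4.77       6.157
  Change        9.156      -6.104
  Equil         13.93     0.05333
  solve Keq expr → x = -3.052; check Q = 1.0530e-06
Then add 5.368 M of C.
Step 2:
                    C           M
  Initial       19.29     0.05333
  Change     -0.04995      0.0333
  Equil         19.24     0.08662
  solve Keq expr → x = 0.01665; check Q = 1.0530e-06

x = 0.01665 M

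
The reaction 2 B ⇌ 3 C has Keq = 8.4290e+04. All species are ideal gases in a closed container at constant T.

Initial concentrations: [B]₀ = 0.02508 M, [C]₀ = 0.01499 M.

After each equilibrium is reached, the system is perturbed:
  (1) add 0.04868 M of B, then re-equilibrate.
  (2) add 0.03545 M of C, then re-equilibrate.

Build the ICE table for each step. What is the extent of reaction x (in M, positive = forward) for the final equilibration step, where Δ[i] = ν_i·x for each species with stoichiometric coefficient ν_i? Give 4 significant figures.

Q₀ = 0.005355 vs Keq = 8.4290e+04 ⇒ Q<K, forward
Step 1:
                   B          C
  init       0.02508    0.01499
  Δ         -0.02504    0.03756
  eq      4.1490e-05    0.05255
  solve Keq expr → x = 0.01252; check Q = 8.4290e+04
Then add 0.04868 M of B.
Step 2:
                   B          C
  init       0.04872    0.05255
  Δ         -0.04857    0.07285
  eq      1.5295e-04     0.1254
  solve Keq expr → x = 0.02428; check Q = 8.4290e+04
Then add 0.03545 M of C.
Step 3:
                   B          C
  init    1.5295e-04     0.1609
  Δ       6.9032e-05 -1.0355e-04
  eq      2.2199e-04     0.1607
  solve Keq expr → x = -3.4516e-05; check Q = 8.4290e+04

x = -3.4516e-05 M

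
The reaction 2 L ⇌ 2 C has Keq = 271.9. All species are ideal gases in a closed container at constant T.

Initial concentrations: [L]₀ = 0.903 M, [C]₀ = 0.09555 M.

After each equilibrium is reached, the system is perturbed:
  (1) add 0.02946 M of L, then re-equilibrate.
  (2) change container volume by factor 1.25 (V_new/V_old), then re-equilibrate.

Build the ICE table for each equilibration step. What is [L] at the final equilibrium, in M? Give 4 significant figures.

Q₀ = 0.0112 vs Keq = 271.9 ⇒ Q<K, forward
Step 1:
                  L         C
  I           0.903   0.09555
  C         -0.8459    0.8459
  E         0.05709    0.9415
  solve Keq expr → x = 0.423; check Q = 271.9
Then add 0.02946 M of L.
Step 2:
                  L         C
  I         0.08655    0.9415
  C        -0.02778   0.02778
  E         0.05878    0.9692
  solve Keq expr → x = 0.01389; check Q = 271.9
Then change container volume by factor 1.25 (V_new/V_old).
Step 3:
                  L         C
  I         0.04702    0.7754
  C               0         0
  E         0.04702    0.7754
  solve Keq expr → x = 0; check Q = 271.9

[L]_eq = 0.04702 M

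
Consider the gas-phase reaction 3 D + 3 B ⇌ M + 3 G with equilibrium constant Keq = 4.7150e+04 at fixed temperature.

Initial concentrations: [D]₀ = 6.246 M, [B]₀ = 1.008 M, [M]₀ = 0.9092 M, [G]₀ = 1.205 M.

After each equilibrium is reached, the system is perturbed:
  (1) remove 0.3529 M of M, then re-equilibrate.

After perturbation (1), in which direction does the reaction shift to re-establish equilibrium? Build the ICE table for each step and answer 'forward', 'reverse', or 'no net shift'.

Direction: forward

Q₀ = 0.006374 vs Keq = 4.7150e+04 ⇒ Q<K, forward
Step 1:
                  D         B         M         G
  I           6.246     1.008    0.9092     1.205
  C         -0.9955   -0.9955    0.3318    0.9955
  E            5.25   0.01247     1.241     2.201
  solve Keq expr → x = 0.3318; check Q = 4.7150e+04
Then remove 0.3529 M of M.
Step 2:
                  D         B         M         G
  I            5.25   0.01247    0.8881     2.201
  C       -0.001304 -0.001304 4.3482e-04  0.001304
  E           5.249   0.01116    0.8886     2.202
  solve Keq expr → x = 4.3482e-04; check Q = 4.7150e+04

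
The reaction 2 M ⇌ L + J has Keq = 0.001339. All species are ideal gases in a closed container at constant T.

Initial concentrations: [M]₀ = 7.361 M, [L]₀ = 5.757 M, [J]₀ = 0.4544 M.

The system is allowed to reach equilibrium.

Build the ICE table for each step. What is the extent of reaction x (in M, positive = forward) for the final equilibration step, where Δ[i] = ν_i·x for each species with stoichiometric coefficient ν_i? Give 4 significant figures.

Q₀ = 0.04828 vs Keq = 0.001339 ⇒ Q>K, reverse
Step 1:
                  M         L         J
  I           7.361     5.757    0.4544
  C          0.8747   -0.4373   -0.4373
  E           8.236      5.32   0.01707
  solve Keq expr → x = -0.4373; check Q = 0.001339

x = -0.4373 M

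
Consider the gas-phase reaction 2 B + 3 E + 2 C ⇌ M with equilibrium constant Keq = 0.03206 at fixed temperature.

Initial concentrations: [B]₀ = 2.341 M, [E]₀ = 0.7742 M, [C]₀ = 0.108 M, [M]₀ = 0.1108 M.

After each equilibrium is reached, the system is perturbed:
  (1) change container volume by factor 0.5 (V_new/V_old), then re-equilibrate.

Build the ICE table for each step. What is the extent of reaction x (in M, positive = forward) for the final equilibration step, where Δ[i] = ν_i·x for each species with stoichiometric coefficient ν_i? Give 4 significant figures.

x = 0.1609 M

Q₀ = 3.735 vs Keq = 0.03206 ⇒ Q>K, reverse
Step 1:
                    B           E           C           M
  Initial       2.341      0.7742       0.108      0.1108
  Change       0.1821      0.2732      0.1821    -0.09106
  Equil         2.523       1.047      0.2901     0.01974
  solve Keq expr → x = -0.09106; check Q = 0.03206
Then change container volume by factor 0.5 (V_new/V_old).
Step 2:
                    B           E           C           M
  Initial       5.046       2.095      0.5802     0.03948
  Change      -0.3217     -0.4826     -0.3217      0.1609
  Equil         4.724       1.612      0.2585      0.2004
  solve Keq expr → x = 0.1609; check Q = 0.03206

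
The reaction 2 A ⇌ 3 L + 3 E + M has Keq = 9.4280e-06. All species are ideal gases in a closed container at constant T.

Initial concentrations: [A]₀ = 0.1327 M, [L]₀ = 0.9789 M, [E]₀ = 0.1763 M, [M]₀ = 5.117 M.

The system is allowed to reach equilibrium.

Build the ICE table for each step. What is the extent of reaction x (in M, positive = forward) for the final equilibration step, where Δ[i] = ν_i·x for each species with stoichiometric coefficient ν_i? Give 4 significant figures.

x = -0.05677 M

Q₀ = 1.494 vs Keq = 9.4280e-06 ⇒ Q>K, reverse
Step 1:
                  A         L         E         M
  Initial    0.1327    0.9789    0.1763     5.117
  Change     0.1135   -0.1703   -0.1703  -0.05677
  Equil      0.2462    0.8086  0.005979      5.06
  solve Keq expr → x = -0.05677; check Q = 9.4280e-06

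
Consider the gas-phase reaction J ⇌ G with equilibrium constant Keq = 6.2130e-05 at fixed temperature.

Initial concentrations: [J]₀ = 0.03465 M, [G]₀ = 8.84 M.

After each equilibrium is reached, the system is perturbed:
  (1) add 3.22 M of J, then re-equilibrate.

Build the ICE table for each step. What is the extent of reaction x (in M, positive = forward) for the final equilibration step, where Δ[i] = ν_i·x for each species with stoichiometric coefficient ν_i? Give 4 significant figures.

Q₀ = 255.1 vs Keq = 6.2130e-05 ⇒ Q>K, reverse
Step 1:
                   J          G
  Initial    0.03465       8.84
  Change       8.839     -8.839
  Equil        8.874 5.5135e-04
  solve Keq expr → x = -8.839; check Q = 6.2130e-05
Then add 3.22 M of J.
Step 2:
                   J          G
  Initial      12.09 5.5135e-04
  Change  -2.0005e-04 2.0005e-04
  Equil        12.09 7.5139e-04
  solve Keq expr → x = 2.0005e-04; check Q = 6.2130e-05

x = 2.0005e-04 M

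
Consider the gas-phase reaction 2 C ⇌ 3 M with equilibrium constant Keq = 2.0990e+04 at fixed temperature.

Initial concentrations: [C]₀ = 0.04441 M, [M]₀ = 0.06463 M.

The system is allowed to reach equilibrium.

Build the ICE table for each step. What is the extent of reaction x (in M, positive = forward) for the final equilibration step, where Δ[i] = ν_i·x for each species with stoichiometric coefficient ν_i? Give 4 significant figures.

x = 0.02204 M

Q₀ = 0.1369 vs Keq = 2.0990e+04 ⇒ Q<K, forward
Step 1:
                   C          M
  Initial    0.04441    0.06463
  Change    -0.04408    0.06613
  Equil   3.2635e-04     0.1308
  solve Keq expr → x = 0.02204; check Q = 2.0990e+04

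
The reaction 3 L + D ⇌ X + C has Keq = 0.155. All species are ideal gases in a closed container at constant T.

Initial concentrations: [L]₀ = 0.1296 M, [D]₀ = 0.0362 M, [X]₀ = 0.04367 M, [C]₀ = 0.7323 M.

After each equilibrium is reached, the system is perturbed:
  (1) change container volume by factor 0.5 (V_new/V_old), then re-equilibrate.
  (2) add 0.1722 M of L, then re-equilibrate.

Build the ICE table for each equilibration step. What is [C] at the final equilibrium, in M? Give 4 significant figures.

[C]_eq = 1.383 M

Q₀ = 405.8 vs Keq = 0.155 ⇒ Q>K, reverse
Step 1:
                  L         D         X         C
  I          0.1296    0.0362   0.04367    0.7323
  C          0.1301   0.04336  -0.04336  -0.04336
  E          0.2597   0.07956 3.1339e-04    0.6889
  solve Keq expr → x = -0.04336; check Q = 0.155
Then change container volume by factor 0.5 (V_new/V_old).
Step 2:
                  L         D         X         C
  I          0.5193    0.1591 6.2679e-04     1.378
  C       -0.005322 -0.001774  0.001774  0.001774
  E           0.514    0.1573  0.002401      1.38
  solve Keq expr → x = 0.001774; check Q = 0.155
Then add 0.1722 M of L.
Step 3:
                  L         D         X         C
  I          0.6862    0.1573  0.002401      1.38
  C       -0.008927 -0.002976  0.002976  0.002976
  E          0.6773    0.1544  0.005376     1.383
  solve Keq expr → x = 0.002976; check Q = 0.155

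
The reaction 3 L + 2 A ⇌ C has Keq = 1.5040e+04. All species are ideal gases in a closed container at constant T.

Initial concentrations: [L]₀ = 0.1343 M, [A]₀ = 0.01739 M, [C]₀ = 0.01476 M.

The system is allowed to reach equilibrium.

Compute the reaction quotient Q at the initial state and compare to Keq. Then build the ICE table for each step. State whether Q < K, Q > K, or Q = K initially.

Q₀ = 2.0149e+04 vs Keq = 1.5040e+04 ⇒ Q>K, reverse
Step 1:
                  L         A         C
  Initial    0.1343   0.01739   0.01476
  Change   0.002465  0.001643 -8.2172e-04
  Equil      0.1368   0.01903   0.01394
  solve Keq expr → x = -8.2172e-04; check Q = 1.5040e+04

Q₀ = 2.0149e+04; Q > K (proceeds reverse)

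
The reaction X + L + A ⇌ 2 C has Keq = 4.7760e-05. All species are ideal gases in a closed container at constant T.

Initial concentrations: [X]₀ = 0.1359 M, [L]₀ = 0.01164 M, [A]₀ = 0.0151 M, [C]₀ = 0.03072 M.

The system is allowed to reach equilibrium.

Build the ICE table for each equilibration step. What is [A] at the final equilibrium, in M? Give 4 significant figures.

Q₀ = 39.51 vs Keq = 4.7760e-05 ⇒ Q>K, reverse
Step 1:
                   X          L          A          C
  Initial     0.1359    0.01164     0.0151    0.03072
  Change     0.01532    0.01532    0.01532   -0.03064
  Equil       0.1512    0.02696    0.03042 7.6966e-05
  solve Keq expr → x = -0.01532; check Q = 4.7760e-05

[A]_eq = 0.03042 M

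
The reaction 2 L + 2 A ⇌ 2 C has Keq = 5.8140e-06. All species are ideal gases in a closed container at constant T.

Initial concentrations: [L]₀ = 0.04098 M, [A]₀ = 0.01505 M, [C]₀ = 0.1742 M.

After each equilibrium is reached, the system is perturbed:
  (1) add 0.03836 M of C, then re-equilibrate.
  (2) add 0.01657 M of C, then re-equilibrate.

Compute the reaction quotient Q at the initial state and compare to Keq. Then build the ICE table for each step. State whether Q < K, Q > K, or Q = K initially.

Q₀ = 7.9777e+04 vs Keq = 5.8140e-06 ⇒ Q>K, reverse
Step 1:
                   L          A          C
  Initial    0.04098    0.01505     0.1742
  Change      0.1741     0.1741    -0.1741
  Equil       0.2151     0.1892 9.8096e-05
  solve Keq expr → x = -0.08705; check Q = 5.8140e-06
Then add 0.03836 M of C.
Step 2:
                   L          A          C
  Initial     0.2151     0.1892    0.03846
  Change     0.03832    0.03832   -0.03832
  Equil       0.2534     0.2275 1.3899e-04
  solve Keq expr → x = -0.01916; check Q = 5.8140e-06
Then add 0.01657 M of C.
Step 3:
                   L          A          C
  Initial     0.2534     0.2275    0.01671
  Change     0.01655    0.01655   -0.01655
  Equil         0.27      0.244 1.5884e-04
  solve Keq expr → x = -0.008275; check Q = 5.8140e-06

Q₀ = 7.9777e+04; Q > K (proceeds reverse)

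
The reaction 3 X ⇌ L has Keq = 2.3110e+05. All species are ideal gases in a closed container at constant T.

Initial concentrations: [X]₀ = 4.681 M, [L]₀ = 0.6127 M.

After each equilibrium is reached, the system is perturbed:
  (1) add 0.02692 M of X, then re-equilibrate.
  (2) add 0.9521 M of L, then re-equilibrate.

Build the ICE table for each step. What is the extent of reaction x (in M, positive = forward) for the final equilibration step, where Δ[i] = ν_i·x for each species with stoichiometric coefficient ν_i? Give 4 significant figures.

Q₀ = 0.005974 vs Keq = 2.3110e+05 ⇒ Q<K, forward
Step 1:
                  X         L
  init        4.681    0.6127
  Δ           -4.66     1.553
  eq        0.02108     2.166
  solve Keq expr → x = 1.553; check Q = 2.3110e+05
Then add 0.02692 M of X.
Step 2:
                  X         L
  init        0.048     2.166
  Δ        -0.02689  0.008964
  eq        0.02111     2.175
  solve Keq expr → x = 0.008964; check Q = 2.3110e+05
Then add 0.9521 M of L.
Step 3:
                  X         L
  init      0.02111     3.127
  Δ        0.002714 -9.0467e-04
  eq        0.02383     3.126
  solve Keq expr → x = -9.0467e-04; check Q = 2.3110e+05

x = -9.0467e-04 M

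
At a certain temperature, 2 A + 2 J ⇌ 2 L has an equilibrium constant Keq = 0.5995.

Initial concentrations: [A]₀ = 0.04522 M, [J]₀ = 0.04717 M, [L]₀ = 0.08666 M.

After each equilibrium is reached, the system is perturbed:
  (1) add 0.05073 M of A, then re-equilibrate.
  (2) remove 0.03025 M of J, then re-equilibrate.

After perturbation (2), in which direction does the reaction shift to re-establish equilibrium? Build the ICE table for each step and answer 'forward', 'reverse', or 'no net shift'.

Direction: reverse

Q₀ = 1651 vs Keq = 0.5995 ⇒ Q>K, reverse
Step 1:
                  A         J         L
  I         0.04522   0.04717   0.08666
  C         0.07524   0.07524  -0.07524
  E          0.1205    0.1224   0.01142
  solve Keq expr → x = -0.03762; check Q = 0.5995
Then add 0.05073 M of A.
Step 2:
                  A         J         L
  I          0.1712    0.1224   0.01142
  C       -0.003927 -0.003927  0.003927
  E          0.1673    0.1185   0.01534
  solve Keq expr → x = 0.001964; check Q = 0.5995
Then remove 0.03025 M of J.
Step 3:
                  A         J         L
  I          0.1673   0.08824   0.01534
  C        0.003264  0.003264 -0.003264
  E          0.1705    0.0915   0.01208
  solve Keq expr → x = -0.001632; check Q = 0.5995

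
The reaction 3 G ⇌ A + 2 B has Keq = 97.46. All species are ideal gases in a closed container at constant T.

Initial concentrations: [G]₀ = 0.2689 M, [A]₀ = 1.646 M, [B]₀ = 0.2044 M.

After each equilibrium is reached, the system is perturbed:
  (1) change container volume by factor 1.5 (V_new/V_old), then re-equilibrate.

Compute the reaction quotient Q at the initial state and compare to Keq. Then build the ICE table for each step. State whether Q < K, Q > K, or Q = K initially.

Q₀ = 3.537; Q < K (proceeds forward)

Q₀ = 3.537 vs Keq = 97.46 ⇒ Q<K, forward
Step 1:
                  G         A         B
  Initial    0.2689     1.646    0.2044
  Change    -0.1514   0.05046    0.1009
  Equil      0.1175     1.696    0.3053
  solve Keq expr → x = 0.05046; check Q = 97.46
Then change container volume by factor 1.5 (V_new/V_old).
Step 2:
                  G         A         B
  Initial   0.07834     1.131    0.2036
  Change          0         0         0
  Equil     0.07834     1.131    0.2036
  solve Keq expr → x = 0; check Q = 97.46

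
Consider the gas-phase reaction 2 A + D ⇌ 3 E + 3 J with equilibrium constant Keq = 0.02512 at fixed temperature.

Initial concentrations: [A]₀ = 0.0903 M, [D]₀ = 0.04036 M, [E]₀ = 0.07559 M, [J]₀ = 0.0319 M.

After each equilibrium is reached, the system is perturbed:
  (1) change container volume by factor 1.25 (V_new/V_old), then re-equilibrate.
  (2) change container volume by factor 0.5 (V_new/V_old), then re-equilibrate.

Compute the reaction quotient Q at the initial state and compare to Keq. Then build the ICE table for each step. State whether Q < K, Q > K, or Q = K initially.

Q₀ = 4.2603e-05 vs Keq = 0.02512 ⇒ Q<K, forward
Step 1:
                   A          D          E          J
  init        0.0903    0.04036    0.07559     0.0319
  Δ         -0.03725   -0.01863    0.05588    0.05588
  eq         0.05305    0.02173     0.1315    0.08778
  solve Keq expr → x = 0.01863; check Q = 0.02512
Then change container volume by factor 1.25 (V_new/V_old).
Step 2:
                   A          D          E          J
  init       0.04244    0.01739     0.1052    0.07022
  Δ        -0.003657  -0.001828   0.005485   0.005485
  eq         0.03878    0.01556     0.1107     0.0757
  solve Keq expr → x = 0.001828; check Q = 0.02512
Then change container volume by factor 0.5 (V_new/V_old).
Step 3:
                   A          D          E          J
  init       0.07757    0.03112     0.2213     0.1514
  Δ          0.02259     0.0113   -0.03389   -0.03389
  eq          0.1002    0.04241     0.1874     0.1175
  solve Keq expr → x = -0.0113; check Q = 0.02512

Q₀ = 4.2603e-05; Q < K (proceeds forward)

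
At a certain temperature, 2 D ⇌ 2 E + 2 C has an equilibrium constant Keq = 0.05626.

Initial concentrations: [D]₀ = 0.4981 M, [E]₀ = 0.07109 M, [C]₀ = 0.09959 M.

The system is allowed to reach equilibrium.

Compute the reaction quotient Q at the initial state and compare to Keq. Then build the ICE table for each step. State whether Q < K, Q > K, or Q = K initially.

Q₀ = 2.0203e-04 vs Keq = 0.05626 ⇒ Q<K, forward
Step 1:
                  D         E         C
  Initial    0.4981   0.07109   0.09959
  Change    -0.1868    0.1868    0.1868
  Equil      0.3113    0.2579    0.2864
  solve Keq expr → x = 0.09339; check Q = 0.05626

Q₀ = 2.0203e-04; Q < K (proceeds forward)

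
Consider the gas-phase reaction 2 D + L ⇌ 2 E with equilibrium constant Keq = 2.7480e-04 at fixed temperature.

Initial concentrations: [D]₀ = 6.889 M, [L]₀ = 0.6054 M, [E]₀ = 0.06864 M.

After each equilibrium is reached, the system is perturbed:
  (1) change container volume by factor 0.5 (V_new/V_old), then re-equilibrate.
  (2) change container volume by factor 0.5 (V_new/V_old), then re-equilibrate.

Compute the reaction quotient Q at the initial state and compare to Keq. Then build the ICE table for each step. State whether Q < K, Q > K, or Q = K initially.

Q₀ = 1.6398e-04; Q < K (proceeds forward)

Q₀ = 1.6398e-04 vs Keq = 2.7480e-04 ⇒ Q<K, forward
Step 1:
                   D          L          E
  init         6.889     0.6054    0.06864
  Δ         -0.01926   -0.00963    0.01926
  eq            6.87     0.5958     0.0879
  solve Keq expr → x = 0.00963; check Q = 2.7480e-04
Then change container volume by factor 0.5 (V_new/V_old).
Step 2:
                   D          L          E
  init         13.74      1.192     0.1758
  Δ         -0.06803   -0.03402    0.06803
  eq           13.67      1.158     0.2438
  solve Keq expr → x = 0.03402; check Q = 2.7480e-04
Then change container volume by factor 0.5 (V_new/V_old).
Step 3:
                   D          L          E
  init         27.34      2.315     0.4877
  Δ          -0.1836   -0.09182     0.1836
  eq           27.16      2.223     0.6713
  solve Keq expr → x = 0.09182; check Q = 2.7480e-04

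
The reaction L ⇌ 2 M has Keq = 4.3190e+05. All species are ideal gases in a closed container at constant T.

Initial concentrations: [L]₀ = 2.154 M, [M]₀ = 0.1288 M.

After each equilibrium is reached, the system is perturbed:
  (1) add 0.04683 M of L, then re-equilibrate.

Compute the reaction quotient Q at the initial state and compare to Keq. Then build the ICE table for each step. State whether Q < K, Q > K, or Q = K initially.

Q₀ = 0.007702; Q < K (proceeds forward)

Q₀ = 0.007702 vs Keq = 4.3190e+05 ⇒ Q<K, forward
Step 1:
                    L           M
  init          2.154      0.1288
  Δ            -2.154       4.308
  eq       4.5576e-05       4.437
  solve Keq expr → x = 2.154; check Q = 4.3190e+05
Then add 0.04683 M of L.
Step 2:
                    L           M
  init        0.04688       4.437
  Δ          -0.04683     0.09366
  eq       4.7521e-05        4.53
  solve Keq expr → x = 0.04683; check Q = 4.3190e+05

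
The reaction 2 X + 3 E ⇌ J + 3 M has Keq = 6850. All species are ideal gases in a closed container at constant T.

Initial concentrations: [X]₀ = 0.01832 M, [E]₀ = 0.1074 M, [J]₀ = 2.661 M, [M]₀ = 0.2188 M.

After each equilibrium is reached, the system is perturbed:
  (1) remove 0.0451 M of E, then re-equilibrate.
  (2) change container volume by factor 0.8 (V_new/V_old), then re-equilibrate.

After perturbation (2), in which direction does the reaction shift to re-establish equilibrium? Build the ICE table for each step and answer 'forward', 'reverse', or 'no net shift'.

Direction: forward

Q₀ = 6.7038e+04 vs Keq = 6850 ⇒ Q>K, reverse
Step 1:
                   X          E          J          M
  I          0.01832     0.1074      2.661     0.2188
  C           0.0166     0.0249  -0.008299    -0.0249
  E          0.03492     0.1323      2.653     0.1939
  solve Keq expr → x = -0.008299; check Q = 6850
Then remove 0.0451 M of E.
Step 2:
                   X          E          J          M
  I          0.03492     0.0872      2.653     0.1939
  C          0.01024    0.01536   -0.00512   -0.01536
  E          0.04516     0.1026      2.648     0.1785
  solve Keq expr → x = -0.00512; check Q = 6850
Then change container volume by factor 0.8 (V_new/V_old).
Step 3:
                   X          E          J          M
  I          0.05645     0.1282      3.309     0.2232
  C        -0.002426  -0.003639   0.001213   0.003639
  E          0.05402     0.1246      3.311     0.2268
  solve Keq expr → x = 0.001213; check Q = 6850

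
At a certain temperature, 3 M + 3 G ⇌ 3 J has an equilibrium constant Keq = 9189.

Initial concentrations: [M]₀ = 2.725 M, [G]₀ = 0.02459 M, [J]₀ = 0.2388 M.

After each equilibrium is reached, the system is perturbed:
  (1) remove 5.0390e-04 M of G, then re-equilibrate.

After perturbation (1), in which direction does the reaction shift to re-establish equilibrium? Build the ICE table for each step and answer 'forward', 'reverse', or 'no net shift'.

Direction: reverse

Q₀ = 45.26 vs Keq = 9189 ⇒ Q<K, forward
Step 1:
                    M           G           J
  I             2.725     0.02459      0.2388
  C          -0.02002    -0.02002     0.02002
  E             2.705    0.004568      0.2588
  solve Keq expr → x = 0.006674; check Q = 9189
Then remove 5.0390e-04 M of G.
Step 2:
                    M           G           J
  I             2.705    0.004064      0.2588
  C        4.9434e-04  4.9434e-04 -4.9434e-04
  E             2.705    0.004559      0.2583
  solve Keq expr → x = -1.6478e-04; check Q = 9189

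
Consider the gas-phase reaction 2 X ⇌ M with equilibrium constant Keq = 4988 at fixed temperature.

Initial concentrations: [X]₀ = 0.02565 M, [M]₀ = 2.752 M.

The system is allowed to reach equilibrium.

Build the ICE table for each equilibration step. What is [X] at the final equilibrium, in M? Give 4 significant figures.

Q₀ = 4183 vs Keq = 4988 ⇒ Q<K, forward
Step 1:
                  X         M
  Initial   0.02565     2.752
  Change  -0.002157  0.001078
  Equil     0.02349     2.753
  solve Keq expr → x = 0.001078; check Q = 4988

[X]_eq = 0.02349 M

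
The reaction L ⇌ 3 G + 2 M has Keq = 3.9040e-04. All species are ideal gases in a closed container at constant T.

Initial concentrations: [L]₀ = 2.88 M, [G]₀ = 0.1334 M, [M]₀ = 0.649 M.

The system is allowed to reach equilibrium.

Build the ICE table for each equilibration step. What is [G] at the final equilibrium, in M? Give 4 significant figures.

[G]_eq = 0.1382 M

Q₀ = 3.4719e-04 vs Keq = 3.9040e-04 ⇒ Q<K, forward
Step 1:
                   L          G          M
  init          2.88     0.1334      0.649
  Δ        -0.001612   0.004836   0.003224
  eq           2.878     0.1382     0.6522
  solve Keq expr → x = 0.001612; check Q = 3.9040e-04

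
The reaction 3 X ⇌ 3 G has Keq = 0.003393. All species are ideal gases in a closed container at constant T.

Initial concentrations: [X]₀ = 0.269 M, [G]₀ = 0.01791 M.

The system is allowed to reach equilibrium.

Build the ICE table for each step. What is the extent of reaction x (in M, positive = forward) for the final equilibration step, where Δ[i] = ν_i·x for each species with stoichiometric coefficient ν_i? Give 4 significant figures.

x = 0.006524 M

Q₀ = 2.9514e-04 vs Keq = 0.003393 ⇒ Q<K, forward
Step 1:
                    X           G
  Initial       0.269     0.01791
  Change     -0.01957     0.01957
  Equil        0.2494     0.03748
  solve Keq expr → x = 0.006524; check Q = 0.003393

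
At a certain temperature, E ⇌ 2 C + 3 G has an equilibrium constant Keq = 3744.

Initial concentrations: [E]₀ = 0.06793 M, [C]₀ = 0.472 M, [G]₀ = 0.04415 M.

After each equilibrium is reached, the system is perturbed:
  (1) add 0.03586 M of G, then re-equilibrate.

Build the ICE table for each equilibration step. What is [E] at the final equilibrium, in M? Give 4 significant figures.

Q₀ = 2.8224e-04 vs Keq = 3744 ⇒ Q<K, forward
Step 1:
                  E         C         G
  Initial   0.06793     0.472   0.04415
  Change   -0.06793    0.1359    0.2038
  Equil   1.5041e-06    0.6079    0.2479
  solve Keq expr → x = 0.06793; check Q = 3744
Then add 0.03586 M of G.
Step 2:
                  E         C         G
  Initial 1.5041e-06    0.6079    0.2838
  Change  7.5152e-07 -1.5030e-06 -2.2546e-06
  Equil   2.2556e-06    0.6079    0.2838
  solve Keq expr → x = -7.5152e-07; check Q = 3744

[E]_eq = 2.2556e-06 M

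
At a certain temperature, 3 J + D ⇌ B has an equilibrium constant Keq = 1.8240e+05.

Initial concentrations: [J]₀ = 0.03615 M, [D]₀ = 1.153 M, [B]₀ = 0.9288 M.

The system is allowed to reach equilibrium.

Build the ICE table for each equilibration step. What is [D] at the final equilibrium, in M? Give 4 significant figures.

[D]_eq = 1.146 M

Q₀ = 1.7052e+04 vs Keq = 1.8240e+05 ⇒ Q<K, forward
Step 1:
                    J           D           B
  I           0.03615       1.153      0.9288
  C          -0.01967   -0.006558    0.006558
  E           0.01648       1.146      0.9354
  solve Keq expr → x = 0.006558; check Q = 1.8240e+05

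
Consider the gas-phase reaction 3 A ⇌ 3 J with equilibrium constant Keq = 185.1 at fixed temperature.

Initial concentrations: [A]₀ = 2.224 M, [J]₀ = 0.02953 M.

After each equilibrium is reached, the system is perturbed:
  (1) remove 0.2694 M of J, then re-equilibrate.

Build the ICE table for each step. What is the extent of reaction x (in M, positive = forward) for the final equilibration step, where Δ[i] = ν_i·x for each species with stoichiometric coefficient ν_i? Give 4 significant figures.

x = 0.0134 M

Q₀ = 2.3409e-06 vs Keq = 185.1 ⇒ Q<K, forward
Step 1:
                   A          J
  Initial      2.224    0.02953
  Change      -1.888      1.888
  Equil       0.3364      1.917
  solve Keq expr → x = 0.6292; check Q = 185.1
Then remove 0.2694 M of J.
Step 2:
                   A          J
  Initial     0.3364      1.648
  Change    -0.04021    0.04021
  Equil       0.2962      1.688
  solve Keq expr → x = 0.0134; check Q = 185.1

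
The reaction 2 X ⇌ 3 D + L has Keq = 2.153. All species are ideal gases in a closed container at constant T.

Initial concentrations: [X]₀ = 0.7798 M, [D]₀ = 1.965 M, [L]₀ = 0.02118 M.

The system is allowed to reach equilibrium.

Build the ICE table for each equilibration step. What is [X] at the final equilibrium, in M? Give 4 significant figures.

[X]_eq = 0.6456 M

Q₀ = 0.2643 vs Keq = 2.153 ⇒ Q<K, forward
Step 1:
                  X         D         L
  I          0.7798     1.965   0.02118
  C         -0.1342    0.2013    0.0671
  E          0.6456     2.166   0.08828
  solve Keq expr → x = 0.0671; check Q = 2.153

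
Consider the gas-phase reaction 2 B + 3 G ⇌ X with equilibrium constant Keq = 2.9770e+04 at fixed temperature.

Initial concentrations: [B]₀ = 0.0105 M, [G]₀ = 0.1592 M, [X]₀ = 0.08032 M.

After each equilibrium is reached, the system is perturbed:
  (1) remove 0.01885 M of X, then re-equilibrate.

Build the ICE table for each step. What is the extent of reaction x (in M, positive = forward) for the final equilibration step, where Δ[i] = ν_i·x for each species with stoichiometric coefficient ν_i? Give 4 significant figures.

x = 0.001094 M

Q₀ = 1.8056e+05 vs Keq = 2.9770e+04 ⇒ Q>K, reverse
Step 1:
                    B           G           X
  Initial      0.0105      0.1592     0.08032
  Change      0.01102     0.01653    -0.00551
  Equil       0.02152      0.1757     0.07481
  solve Keq expr → x = -0.00551; check Q = 2.9770e+04
Then remove 0.01885 M of X.
Step 2:
                    B           G           X
  Initial     0.02152      0.1757     0.05596
  Change    -0.002188   -0.003281    0.001094
  Equil       0.01933      0.1724     0.05705
  solve Keq expr → x = 0.001094; check Q = 2.9770e+04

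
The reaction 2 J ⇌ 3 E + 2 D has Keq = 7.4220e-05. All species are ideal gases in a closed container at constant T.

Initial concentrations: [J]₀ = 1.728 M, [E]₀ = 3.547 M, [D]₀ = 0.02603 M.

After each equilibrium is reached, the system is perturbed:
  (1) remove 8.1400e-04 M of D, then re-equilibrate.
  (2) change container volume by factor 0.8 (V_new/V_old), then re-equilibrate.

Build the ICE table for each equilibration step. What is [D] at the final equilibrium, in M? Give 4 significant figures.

Q₀ = 0.01013 vs Keq = 7.4220e-05 ⇒ Q>K, reverse
Step 1:
                   J          E          D
  Initial      1.728      3.547    0.02603
  Change     0.02374    -0.0356   -0.02374
  Equil        1.752      3.511   0.002294
  solve Keq expr → x = -0.01187; check Q = 7.4220e-05
Then remove 8.1400e-04 M of D.
Step 2:
                   J          E          D
  Initial      1.752      3.511    0.00148
  Change  -8.1175e-04   0.001218 8.1175e-04
  Equil        1.751      3.513   0.002291
  solve Keq expr → x = 4.0587e-04; check Q = 7.4220e-05
Then change container volume by factor 0.8 (V_new/V_old).
Step 3:
                   J          E          D
  Initial      2.189      4.391   0.002864
  Change  8.1311e-04   -0.00122 -8.1311e-04
  Equil        2.189       4.39   0.002051
  solve Keq expr → x = -4.0655e-04; check Q = 7.4220e-05

[D]_eq = 0.002051 M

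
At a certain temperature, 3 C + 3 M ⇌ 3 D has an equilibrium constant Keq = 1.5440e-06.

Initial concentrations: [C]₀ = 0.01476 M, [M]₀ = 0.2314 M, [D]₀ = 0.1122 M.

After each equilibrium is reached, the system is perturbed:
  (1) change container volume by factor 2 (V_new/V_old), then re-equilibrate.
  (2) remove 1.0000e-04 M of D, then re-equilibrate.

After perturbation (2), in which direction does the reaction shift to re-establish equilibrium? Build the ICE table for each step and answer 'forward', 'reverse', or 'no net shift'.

Direction: forward

Q₀ = 3.5451e+04 vs Keq = 1.5440e-06 ⇒ Q>K, reverse
Step 1:
                   C          M          D
  Initial    0.01476     0.2314     0.1122
  Change      0.1117     0.1117    -0.1117
  Equil       0.1265     0.3431 5.0148e-04
  solve Keq expr → x = -0.03723; check Q = 1.5440e-06
Then change container volume by factor 2 (V_new/V_old).
Step 2:
                   C          M          D
  Initial    0.06323     0.1715 2.5074e-04
  Change  1.2503e-04 1.2503e-04 -1.2503e-04
  Equil      0.06335     0.1717 1.2571e-04
  solve Keq expr → x = -4.1676e-05; check Q = 1.5440e-06
Then remove 1.0000e-04 M of D.
Step 3:
                   C          M          D
  Initial    0.06335     0.1717 2.5708e-05
  Change  -9.9729e-05 -9.9729e-05 9.9729e-05
  Equil      0.06325     0.1716 1.2544e-04
  solve Keq expr → x = 3.3243e-05; check Q = 1.5440e-06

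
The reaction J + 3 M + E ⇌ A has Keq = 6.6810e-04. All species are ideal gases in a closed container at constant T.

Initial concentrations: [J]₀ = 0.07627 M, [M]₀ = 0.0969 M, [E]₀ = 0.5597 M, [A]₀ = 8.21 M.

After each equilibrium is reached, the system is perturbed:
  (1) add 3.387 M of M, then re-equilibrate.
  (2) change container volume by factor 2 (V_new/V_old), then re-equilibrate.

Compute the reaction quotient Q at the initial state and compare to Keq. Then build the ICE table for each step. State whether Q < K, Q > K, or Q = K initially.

Q₀ = 2.1138e+05; Q > K (proceeds reverse)

Q₀ = 2.1138e+05 vs Keq = 6.6810e-04 ⇒ Q>K, reverse
Step 1:
                    J           M           E           A
  init        0.07627      0.0969      0.5597        8.21
  Δ             2.969       8.907       2.969      -2.969
  eq            3.045       9.004       3.529       5.241
  solve Keq expr → x = -2.969; check Q = 6.6810e-04
Then add 3.387 M of M.
Step 2:
                    J           M           E           A
  init          3.045       12.39       3.529       5.241
  Δ           -0.5846      -1.754     -0.5846      0.5846
  eq            2.461       10.64       2.944       5.826
  solve Keq expr → x = 0.5846; check Q = 6.6810e-04
Then change container volume by factor 2 (V_new/V_old).
Step 3:
                    J           M           E           A
  init           1.23       5.319       1.472       2.913
  Δ            0.9582       2.875      0.9582     -0.9582
  eq            2.189       8.193        2.43       1.955
  solve Keq expr → x = -0.9582; check Q = 6.6810e-04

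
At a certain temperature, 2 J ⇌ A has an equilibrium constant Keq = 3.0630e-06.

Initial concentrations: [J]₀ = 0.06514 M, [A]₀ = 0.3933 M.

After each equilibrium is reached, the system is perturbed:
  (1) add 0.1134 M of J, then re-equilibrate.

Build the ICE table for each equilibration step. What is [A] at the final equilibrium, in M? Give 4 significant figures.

[A]_eq = 2.8531e-06 M

Q₀ = 92.69 vs Keq = 3.0630e-06 ⇒ Q>K, reverse
Step 1:
                   J          A
  Initial    0.06514     0.3933
  Change      0.7866    -0.3933
  Equil       0.8517 2.2221e-06
  solve Keq expr → x = -0.3933; check Q = 3.0630e-06
Then add 0.1134 M of J.
Step 2:
                   J          A
  Initial     0.9651 2.2221e-06
  Change  -1.2621e-06 6.3107e-07
  Equil       0.9651 2.8531e-06
  solve Keq expr → x = 6.3107e-07; check Q = 3.0630e-06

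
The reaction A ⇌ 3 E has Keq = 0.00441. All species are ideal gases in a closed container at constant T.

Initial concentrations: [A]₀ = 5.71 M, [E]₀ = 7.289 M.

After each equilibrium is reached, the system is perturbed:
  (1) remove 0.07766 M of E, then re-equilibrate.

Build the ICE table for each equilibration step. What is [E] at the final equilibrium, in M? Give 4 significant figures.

[E]_eq = 0.328 M

Q₀ = 67.82 vs Keq = 0.00441 ⇒ Q>K, reverse
Step 1:
                    A           E
  Initial        5.71       7.289
  Change         2.32      -6.961
  Equil          8.03      0.3284
  solve Keq expr → x = -2.32; check Q = 0.00441
Then remove 0.07766 M of E.
Step 2:
                    A           E
  Initial        8.03      0.2507
  Change     -0.02577     0.07731
  Equil         8.004       0.328
  solve Keq expr → x = 0.02577; check Q = 0.00441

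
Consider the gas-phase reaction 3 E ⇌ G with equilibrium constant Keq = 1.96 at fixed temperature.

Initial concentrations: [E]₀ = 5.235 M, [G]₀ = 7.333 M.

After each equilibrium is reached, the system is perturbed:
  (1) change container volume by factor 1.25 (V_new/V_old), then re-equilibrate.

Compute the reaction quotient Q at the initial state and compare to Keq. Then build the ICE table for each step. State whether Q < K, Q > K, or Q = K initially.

Q₀ = 0.05111; Q < K (proceeds forward)

Q₀ = 0.05111 vs Keq = 1.96 ⇒ Q<K, forward
Step 1:
                   E          G
  I            5.235      7.333
  C           -3.602      1.201
  E            1.633      8.534
  solve Keq expr → x = 1.201; check Q = 1.96
Then change container volume by factor 1.25 (V_new/V_old).
Step 2:
                   E          G
  I            1.306      6.827
  C           0.2045   -0.06816
  E            1.511      6.759
  solve Keq expr → x = -0.06816; check Q = 1.96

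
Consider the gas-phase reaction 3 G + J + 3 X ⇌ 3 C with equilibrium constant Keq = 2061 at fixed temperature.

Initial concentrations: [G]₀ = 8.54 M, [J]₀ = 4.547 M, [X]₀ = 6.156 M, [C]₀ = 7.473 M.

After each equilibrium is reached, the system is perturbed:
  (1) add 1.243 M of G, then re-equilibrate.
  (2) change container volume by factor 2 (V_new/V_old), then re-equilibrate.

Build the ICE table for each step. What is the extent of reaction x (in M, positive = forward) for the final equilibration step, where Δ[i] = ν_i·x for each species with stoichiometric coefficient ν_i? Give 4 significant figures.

x = -0.04326 M

Q₀ = 6.3167e-04 vs Keq = 2061 ⇒ Q<K, forward
Step 1:
                   G          J          X          C
  I             8.54      4.547      6.156      7.473
  C            -5.87     -1.957      -5.87       5.87
  E             2.67       2.59     0.2859      13.34
  solve Keq expr → x = 1.957; check Q = 2061
Then add 1.243 M of G.
Step 2:
                   G          J          X          C
  I            3.913       2.59     0.2859      13.34
  C         -0.08453   -0.02818   -0.08453    0.08453
  E            3.828      2.562     0.2014      13.43
  solve Keq expr → x = 0.02818; check Q = 2061
Then change container volume by factor 2 (V_new/V_old).
Step 3:
                   G          J          X          C
  I            1.914      1.281     0.1007      6.714
  C           0.1298    0.04326     0.1298    -0.1298
  E            2.044      1.324     0.2305      6.584
  solve Keq expr → x = -0.04326; check Q = 2061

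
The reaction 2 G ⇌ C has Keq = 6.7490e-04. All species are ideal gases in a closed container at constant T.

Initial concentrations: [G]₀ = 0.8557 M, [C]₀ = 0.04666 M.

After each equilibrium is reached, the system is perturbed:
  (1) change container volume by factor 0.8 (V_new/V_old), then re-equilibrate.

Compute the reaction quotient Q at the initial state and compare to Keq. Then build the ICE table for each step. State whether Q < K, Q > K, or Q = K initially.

Q₀ = 0.06372; Q > K (proceeds reverse)

Q₀ = 0.06372 vs Keq = 6.7490e-04 ⇒ Q>K, reverse
Step 1:
                  G         C
  init       0.8557   0.04666
  Δ         0.09211  -0.04605
  eq         0.9478 6.0629e-04
  solve Keq expr → x = -0.04605; check Q = 6.7490e-04
Then change container volume by factor 0.8 (V_new/V_old).
Step 2:
                  G         C
  init        1.185 7.5786e-04
  Δ       -3.7772e-04 1.8886e-04
  eq          1.184 9.4672e-04
  solve Keq expr → x = 1.8886e-04; check Q = 6.7490e-04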